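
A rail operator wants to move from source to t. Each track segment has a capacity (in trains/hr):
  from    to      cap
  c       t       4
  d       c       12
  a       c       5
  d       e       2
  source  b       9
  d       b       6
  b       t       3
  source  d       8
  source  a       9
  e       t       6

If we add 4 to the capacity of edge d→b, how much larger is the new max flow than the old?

Original max flow = 9.
Edge d→b does not cross the min cut (source side {a, b, c, d, source}), so extra capacity there cannot help.
New max flow = 9. Increase = 0.

0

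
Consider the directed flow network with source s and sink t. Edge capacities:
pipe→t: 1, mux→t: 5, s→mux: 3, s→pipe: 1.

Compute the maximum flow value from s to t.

Augment s→mux→t: bottleneck 3. Total 3.
Augment s→pipe→t: bottleneck 1. Total 4.
No augmenting path remains in the residual graph.

4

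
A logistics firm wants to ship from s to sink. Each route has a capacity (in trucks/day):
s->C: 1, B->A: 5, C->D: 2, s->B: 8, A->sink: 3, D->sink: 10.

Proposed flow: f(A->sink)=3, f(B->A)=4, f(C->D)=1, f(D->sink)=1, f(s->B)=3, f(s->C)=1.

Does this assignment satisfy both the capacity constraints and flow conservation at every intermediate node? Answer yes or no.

Conservation fails at B: inflow 3 ≠ outflow 4.

No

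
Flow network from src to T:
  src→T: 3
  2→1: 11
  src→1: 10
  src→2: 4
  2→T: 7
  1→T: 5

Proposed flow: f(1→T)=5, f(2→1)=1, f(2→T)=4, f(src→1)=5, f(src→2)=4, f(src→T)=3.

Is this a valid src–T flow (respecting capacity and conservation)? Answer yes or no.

No

Conservation fails at 2: inflow 4 ≠ outflow 5.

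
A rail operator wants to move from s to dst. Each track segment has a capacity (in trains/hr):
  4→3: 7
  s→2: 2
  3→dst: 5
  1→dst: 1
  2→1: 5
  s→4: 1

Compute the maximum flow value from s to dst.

Augment s→2→1→dst: bottleneck 1. Total 1.
Augment s→4→3→dst: bottleneck 1. Total 2.
No augmenting path remains in the residual graph.

2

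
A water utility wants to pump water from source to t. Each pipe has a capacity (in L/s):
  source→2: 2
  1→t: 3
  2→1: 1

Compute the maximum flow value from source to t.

Augment source→2→1→t: bottleneck 1. Total 1.
No augmenting path remains in the residual graph.

1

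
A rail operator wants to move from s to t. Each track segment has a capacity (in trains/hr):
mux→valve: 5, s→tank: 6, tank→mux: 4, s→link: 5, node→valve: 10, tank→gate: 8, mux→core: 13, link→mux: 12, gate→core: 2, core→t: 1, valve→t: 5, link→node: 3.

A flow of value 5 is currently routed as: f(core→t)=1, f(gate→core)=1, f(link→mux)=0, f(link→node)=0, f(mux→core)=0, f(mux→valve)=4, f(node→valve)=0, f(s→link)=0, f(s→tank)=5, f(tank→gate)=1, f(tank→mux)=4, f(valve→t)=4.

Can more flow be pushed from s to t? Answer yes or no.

Residual path s→link→mux→valve→t has bottleneck 1 > 0.
Pushing 1 along it raises the flow to 6, so the given flow is not maximum.

Yes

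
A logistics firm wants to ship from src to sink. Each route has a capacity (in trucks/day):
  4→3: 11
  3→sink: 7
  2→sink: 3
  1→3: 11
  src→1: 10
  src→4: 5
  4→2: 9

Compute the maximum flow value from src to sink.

Augment src→1→3→sink: bottleneck 7. Total 7.
Augment src→4→2→sink: bottleneck 3. Total 10.
No augmenting path remains in the residual graph.

10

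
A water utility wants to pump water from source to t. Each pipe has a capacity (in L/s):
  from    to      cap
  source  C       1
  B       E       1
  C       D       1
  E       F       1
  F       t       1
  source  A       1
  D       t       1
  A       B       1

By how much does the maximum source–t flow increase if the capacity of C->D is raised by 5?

0

Original max flow = 2.
Edge C->D does not cross the min cut (source side {source}), so extra capacity there cannot help.
New max flow = 2. Increase = 0.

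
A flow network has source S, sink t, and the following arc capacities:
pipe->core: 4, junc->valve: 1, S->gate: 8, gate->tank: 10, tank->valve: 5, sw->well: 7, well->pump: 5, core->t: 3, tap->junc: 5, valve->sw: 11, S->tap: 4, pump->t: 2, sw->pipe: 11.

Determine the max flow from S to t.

Augment S->tap->junc->valve->sw->well->pump->t: bottleneck 1. Total 1.
Augment S->gate->tank->valve->sw->well->pump->t: bottleneck 1. Total 2.
Augment S->gate->tank->valve->sw->pipe->core->t: bottleneck 3. Total 5.
No augmenting path remains in the residual graph.

5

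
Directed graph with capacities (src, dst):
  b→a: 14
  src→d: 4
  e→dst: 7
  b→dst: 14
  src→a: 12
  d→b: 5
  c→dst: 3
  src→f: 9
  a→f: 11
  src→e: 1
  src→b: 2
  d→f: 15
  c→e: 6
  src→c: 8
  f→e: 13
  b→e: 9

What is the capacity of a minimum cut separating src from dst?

Max flow = 16 (via 5 augmenting paths).
In the residual at optimum, the set reachable from src is {a, c, e, f, src}.
Cut edges: src→d (cap 4), src→b (cap 2), c→dst (cap 3), e→dst (cap 7). Sum = 16.

16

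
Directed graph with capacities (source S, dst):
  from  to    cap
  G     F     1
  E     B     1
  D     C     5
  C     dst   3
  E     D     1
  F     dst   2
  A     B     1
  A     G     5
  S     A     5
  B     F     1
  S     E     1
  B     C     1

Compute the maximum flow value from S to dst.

3

Augment S→E→D→C→dst: bottleneck 1. Total 1.
Augment S→A→B→C→dst: bottleneck 1. Total 2.
Augment S→A→G→F→dst: bottleneck 1. Total 3.
No augmenting path remains in the residual graph.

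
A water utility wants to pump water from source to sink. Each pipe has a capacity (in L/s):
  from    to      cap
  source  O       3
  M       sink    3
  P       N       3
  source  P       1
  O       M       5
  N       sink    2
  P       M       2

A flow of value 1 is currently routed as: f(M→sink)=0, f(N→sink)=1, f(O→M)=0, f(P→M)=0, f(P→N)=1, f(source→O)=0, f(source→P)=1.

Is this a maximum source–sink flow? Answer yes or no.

No

Residual path source→O→M→sink has bottleneck 3 > 0.
Pushing 3 along it raises the flow to 4, so the given flow is not maximum.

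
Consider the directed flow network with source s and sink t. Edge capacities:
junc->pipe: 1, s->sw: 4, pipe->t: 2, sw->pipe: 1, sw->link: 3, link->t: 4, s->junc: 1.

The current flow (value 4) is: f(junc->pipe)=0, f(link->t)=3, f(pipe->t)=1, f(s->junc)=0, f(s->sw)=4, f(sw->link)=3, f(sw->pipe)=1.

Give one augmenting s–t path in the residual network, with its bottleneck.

Residual along s->junc->pipe->t: s->junc: 1, junc->pipe: 1, pipe->t: 1.
Bottleneck = min = 1.

s->junc->pipe->t, bottleneck 1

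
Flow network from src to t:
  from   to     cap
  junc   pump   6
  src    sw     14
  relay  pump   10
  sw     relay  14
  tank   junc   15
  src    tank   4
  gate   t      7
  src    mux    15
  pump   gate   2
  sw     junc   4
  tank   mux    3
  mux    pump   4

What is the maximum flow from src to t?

Augment src→mux→pump→gate→t: bottleneck 2. Total 2.
No augmenting path remains in the residual graph.

2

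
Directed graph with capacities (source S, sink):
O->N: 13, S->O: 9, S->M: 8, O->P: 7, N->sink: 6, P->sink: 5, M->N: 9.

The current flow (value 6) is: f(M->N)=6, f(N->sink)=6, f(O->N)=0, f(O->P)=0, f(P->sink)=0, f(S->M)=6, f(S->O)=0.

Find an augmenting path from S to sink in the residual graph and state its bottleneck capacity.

S->O->P->sink, bottleneck 5

Residual along S->O->P->sink: S->O: 9, O->P: 7, P->sink: 5.
Bottleneck = min = 5.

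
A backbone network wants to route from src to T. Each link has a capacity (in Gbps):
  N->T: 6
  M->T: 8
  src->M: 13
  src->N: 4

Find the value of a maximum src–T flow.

Augment src->N->T: bottleneck 4. Total 4.
Augment src->M->T: bottleneck 8. Total 12.
No augmenting path remains in the residual graph.

12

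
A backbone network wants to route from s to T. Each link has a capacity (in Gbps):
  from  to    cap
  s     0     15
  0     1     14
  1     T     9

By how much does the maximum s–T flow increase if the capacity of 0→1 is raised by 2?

Original max flow = 9.
Edge 0→1 does not cross the min cut (source side {0, 1, s}), so extra capacity there cannot help.
New max flow = 9. Increase = 0.

0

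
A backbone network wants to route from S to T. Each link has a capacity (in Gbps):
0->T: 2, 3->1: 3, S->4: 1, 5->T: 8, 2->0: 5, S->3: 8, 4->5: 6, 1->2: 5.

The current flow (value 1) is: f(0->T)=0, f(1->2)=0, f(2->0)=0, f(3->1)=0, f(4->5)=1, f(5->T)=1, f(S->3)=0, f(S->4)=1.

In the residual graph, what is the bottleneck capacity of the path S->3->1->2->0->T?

Residual capacities along the path: S->3: 8, 3->1: 3, 1->2: 5, 2->0: 5, 0->T: 2.
Minimum is 2.

2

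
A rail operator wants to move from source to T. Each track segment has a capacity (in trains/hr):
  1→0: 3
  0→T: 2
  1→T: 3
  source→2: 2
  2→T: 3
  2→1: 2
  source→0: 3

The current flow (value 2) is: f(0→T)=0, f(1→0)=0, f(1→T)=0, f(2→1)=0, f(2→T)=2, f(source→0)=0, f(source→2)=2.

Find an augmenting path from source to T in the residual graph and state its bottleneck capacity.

source→0→T, bottleneck 2

Residual along source→0→T: source→0: 3, 0→T: 2.
Bottleneck = min = 2.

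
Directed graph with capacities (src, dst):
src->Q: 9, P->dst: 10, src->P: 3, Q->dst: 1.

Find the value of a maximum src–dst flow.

Augment src->Q->dst: bottleneck 1. Total 1.
Augment src->P->dst: bottleneck 3. Total 4.
No augmenting path remains in the residual graph.

4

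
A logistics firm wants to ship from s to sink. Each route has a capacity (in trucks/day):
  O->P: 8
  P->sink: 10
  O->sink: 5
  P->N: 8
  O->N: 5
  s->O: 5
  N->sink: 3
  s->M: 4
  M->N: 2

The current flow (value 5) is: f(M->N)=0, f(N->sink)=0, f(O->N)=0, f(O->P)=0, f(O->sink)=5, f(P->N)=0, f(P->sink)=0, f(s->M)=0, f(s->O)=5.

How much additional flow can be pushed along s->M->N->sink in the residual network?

Residual capacities along the path: s->M: 4, M->N: 2, N->sink: 3.
Minimum is 2.

2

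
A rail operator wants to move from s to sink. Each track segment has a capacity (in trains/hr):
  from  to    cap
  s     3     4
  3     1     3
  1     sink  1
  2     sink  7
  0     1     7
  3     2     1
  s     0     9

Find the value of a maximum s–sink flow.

2

Augment s→0→1→sink: bottleneck 1. Total 1.
Augment s→3→2→sink: bottleneck 1. Total 2.
No augmenting path remains in the residual graph.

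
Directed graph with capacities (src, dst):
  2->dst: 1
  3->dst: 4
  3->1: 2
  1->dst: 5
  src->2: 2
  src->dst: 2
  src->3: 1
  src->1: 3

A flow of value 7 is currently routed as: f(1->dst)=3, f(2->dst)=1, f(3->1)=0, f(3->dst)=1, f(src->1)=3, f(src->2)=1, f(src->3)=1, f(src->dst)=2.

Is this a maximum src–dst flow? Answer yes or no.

Residual reachable from src: {2, src}; dst is not reachable.
Saturated cut: src->3, src->1, src->dst, 2->dst with total capacity 7 = current flow value. Flow is maximum.

Yes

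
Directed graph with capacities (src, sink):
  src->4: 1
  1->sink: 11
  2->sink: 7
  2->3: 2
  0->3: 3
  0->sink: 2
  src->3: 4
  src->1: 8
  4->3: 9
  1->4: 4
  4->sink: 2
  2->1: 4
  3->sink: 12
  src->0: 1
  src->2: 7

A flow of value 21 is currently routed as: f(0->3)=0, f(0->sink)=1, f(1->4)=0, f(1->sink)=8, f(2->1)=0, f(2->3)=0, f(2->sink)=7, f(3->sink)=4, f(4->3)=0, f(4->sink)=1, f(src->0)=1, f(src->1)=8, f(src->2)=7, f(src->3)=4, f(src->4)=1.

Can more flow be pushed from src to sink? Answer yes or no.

No

Residual reachable from src: {src}; sink is not reachable.
Saturated cut: src->2, src->0, src->1, src->4, src->3 with total capacity 21 = current flow value. Flow is maximum.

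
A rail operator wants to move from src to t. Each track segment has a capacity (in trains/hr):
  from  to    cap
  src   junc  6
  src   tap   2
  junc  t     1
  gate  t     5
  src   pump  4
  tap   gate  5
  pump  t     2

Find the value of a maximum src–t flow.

Augment src→junc→t: bottleneck 1. Total 1.
Augment src→pump→t: bottleneck 2. Total 3.
Augment src→tap→gate→t: bottleneck 2. Total 5.
No augmenting path remains in the residual graph.

5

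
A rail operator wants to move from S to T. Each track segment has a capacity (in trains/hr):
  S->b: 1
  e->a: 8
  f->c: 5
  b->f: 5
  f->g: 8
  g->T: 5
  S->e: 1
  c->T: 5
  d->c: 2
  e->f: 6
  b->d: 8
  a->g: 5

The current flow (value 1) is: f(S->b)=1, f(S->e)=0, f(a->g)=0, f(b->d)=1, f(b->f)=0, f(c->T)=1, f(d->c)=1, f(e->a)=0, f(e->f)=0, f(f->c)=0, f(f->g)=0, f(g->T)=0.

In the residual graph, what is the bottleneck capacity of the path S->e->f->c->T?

Residual capacities along the path: S->e: 1, e->f: 6, f->c: 5, c->T: 4.
Minimum is 1.

1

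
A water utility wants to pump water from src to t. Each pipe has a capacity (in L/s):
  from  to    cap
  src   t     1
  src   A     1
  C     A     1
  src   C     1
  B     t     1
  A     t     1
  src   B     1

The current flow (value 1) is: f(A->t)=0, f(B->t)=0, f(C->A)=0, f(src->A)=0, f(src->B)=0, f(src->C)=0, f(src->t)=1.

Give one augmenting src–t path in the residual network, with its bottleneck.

Residual along src->B->t: src->B: 1, B->t: 1.
Bottleneck = min = 1.

src->B->t, bottleneck 1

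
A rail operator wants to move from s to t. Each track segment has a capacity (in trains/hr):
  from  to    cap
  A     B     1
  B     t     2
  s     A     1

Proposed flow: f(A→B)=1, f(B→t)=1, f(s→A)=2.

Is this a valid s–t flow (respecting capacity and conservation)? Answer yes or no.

No

Capacity violated on s→A: flow 2 > capacity 1.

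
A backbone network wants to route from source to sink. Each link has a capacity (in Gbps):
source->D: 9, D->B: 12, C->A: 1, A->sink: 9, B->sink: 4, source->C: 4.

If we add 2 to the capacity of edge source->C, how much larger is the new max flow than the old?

0

Original max flow = 5.
Edge source->C does not cross the min cut (source side {B, C, D, source}), so extra capacity there cannot help.
New max flow = 5. Increase = 0.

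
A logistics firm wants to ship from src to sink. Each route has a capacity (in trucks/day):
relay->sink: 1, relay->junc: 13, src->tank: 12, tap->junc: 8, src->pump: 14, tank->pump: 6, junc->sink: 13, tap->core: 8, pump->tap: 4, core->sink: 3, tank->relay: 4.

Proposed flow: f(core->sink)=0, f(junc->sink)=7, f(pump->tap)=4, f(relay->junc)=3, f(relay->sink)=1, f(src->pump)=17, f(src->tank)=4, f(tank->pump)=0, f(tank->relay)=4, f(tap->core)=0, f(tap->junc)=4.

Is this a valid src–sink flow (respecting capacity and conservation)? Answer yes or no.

No

Capacity violated on src->pump: flow 17 > capacity 14.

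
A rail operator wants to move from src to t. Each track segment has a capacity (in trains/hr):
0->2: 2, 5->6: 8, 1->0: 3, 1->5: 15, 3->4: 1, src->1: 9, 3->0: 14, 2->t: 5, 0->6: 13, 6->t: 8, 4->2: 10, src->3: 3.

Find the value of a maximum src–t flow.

Augment src->1->5->6->t: bottleneck 8. Total 8.
Augment src->1->0->2->t: bottleneck 1. Total 9.
Augment src->3->0->2->t: bottleneck 1. Total 10.
Augment src->3->4->2->t: bottleneck 1. Total 11.
No augmenting path remains in the residual graph.

11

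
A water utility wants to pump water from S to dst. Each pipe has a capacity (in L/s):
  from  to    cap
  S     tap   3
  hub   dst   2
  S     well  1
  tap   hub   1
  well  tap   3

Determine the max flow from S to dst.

1

Augment S->tap->hub->dst: bottleneck 1. Total 1.
No augmenting path remains in the residual graph.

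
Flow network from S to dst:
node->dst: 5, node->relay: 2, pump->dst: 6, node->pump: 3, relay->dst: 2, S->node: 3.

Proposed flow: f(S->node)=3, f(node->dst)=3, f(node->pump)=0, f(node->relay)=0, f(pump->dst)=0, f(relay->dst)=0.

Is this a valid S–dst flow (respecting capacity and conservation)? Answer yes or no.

Every edge has 0 ≤ f(e) ≤ cap(e).
At each intermediate node, inflow equals outflow.

Yes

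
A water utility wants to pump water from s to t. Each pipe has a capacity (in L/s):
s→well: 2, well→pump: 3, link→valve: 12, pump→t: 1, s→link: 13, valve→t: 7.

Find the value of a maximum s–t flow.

Augment s→link→valve→t: bottleneck 7. Total 7.
Augment s→well→pump→t: bottleneck 1. Total 8.
No augmenting path remains in the residual graph.

8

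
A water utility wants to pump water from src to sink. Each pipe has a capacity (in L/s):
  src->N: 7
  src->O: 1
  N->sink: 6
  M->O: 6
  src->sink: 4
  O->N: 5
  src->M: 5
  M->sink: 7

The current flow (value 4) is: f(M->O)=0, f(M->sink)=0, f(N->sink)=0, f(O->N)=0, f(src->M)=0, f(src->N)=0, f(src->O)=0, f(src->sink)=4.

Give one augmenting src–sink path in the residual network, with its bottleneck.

Residual along src->M->sink: src->M: 5, M->sink: 7.
Bottleneck = min = 5.

src->M->sink, bottleneck 5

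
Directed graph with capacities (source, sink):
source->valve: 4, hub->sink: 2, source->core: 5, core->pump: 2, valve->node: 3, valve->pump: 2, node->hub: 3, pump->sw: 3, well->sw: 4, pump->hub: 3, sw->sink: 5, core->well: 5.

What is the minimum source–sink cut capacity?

Max flow = 7 (via 3 augmenting paths).
In the residual at optimum, the set reachable from source is {core, hub, node, pump, source, sw, valve, well}.
Cut edges: sw->sink (cap 5), hub->sink (cap 2). Sum = 7.

7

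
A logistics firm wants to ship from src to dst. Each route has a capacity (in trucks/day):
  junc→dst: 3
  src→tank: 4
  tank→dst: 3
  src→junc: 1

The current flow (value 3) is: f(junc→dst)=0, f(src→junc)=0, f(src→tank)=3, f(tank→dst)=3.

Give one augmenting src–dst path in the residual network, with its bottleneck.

Residual along src→junc→dst: src→junc: 1, junc→dst: 3.
Bottleneck = min = 1.

src→junc→dst, bottleneck 1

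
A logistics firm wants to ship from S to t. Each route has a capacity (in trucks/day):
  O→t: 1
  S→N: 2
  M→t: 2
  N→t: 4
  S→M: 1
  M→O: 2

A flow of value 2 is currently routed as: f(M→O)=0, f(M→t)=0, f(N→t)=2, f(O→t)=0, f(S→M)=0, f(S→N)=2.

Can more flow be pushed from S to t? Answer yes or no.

Yes

Residual path S→M→t has bottleneck 1 > 0.
Pushing 1 along it raises the flow to 3, so the given flow is not maximum.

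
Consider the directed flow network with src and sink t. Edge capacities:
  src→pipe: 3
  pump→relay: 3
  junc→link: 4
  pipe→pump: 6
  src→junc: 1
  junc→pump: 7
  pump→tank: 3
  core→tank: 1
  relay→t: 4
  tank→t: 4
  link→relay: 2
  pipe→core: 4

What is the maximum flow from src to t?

4

Augment src→junc→link→relay→t: bottleneck 1. Total 1.
Augment src→pipe→pump→relay→t: bottleneck 3. Total 4.
No augmenting path remains in the residual graph.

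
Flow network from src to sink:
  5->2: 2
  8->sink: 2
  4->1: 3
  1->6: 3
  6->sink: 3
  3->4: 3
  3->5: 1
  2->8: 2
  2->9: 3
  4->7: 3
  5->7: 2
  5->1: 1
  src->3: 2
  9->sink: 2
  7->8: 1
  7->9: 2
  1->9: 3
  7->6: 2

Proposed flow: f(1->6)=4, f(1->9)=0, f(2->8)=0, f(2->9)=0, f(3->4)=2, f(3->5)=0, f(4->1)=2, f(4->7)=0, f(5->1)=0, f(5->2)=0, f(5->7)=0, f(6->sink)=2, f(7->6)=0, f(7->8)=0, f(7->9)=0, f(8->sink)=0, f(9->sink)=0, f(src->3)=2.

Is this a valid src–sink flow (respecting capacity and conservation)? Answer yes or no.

Capacity violated on 1->6: flow 4 > capacity 3.

No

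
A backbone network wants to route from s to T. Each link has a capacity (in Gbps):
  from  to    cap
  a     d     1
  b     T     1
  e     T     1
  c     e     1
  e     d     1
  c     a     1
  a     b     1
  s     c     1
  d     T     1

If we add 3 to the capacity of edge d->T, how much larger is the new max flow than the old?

0

Original max flow = 1.
Edge d->T does not cross the min cut (source side {s}), so extra capacity there cannot help.
New max flow = 1. Increase = 0.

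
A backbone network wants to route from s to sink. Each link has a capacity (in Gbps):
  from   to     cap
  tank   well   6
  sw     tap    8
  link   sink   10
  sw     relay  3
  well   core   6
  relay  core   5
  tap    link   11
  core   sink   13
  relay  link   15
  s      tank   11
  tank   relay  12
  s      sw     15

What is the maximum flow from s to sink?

Augment s→sw→tap→link→sink: bottleneck 8. Total 8.
Augment s→sw→relay→link→sink: bottleneck 2. Total 10.
Augment s→sw→relay→core→sink: bottleneck 1. Total 11.
Augment s→tank→relay→core→sink: bottleneck 4. Total 15.
Augment s→tank→well→core→sink: bottleneck 6. Total 21.
No augmenting path remains in the residual graph.

21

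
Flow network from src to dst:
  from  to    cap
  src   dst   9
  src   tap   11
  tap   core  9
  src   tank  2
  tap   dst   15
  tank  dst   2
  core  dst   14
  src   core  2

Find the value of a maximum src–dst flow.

Augment src->dst: bottleneck 9. Total 9.
Augment src->tap->dst: bottleneck 11. Total 20.
Augment src->core->dst: bottleneck 2. Total 22.
Augment src->tank->dst: bottleneck 2. Total 24.
No augmenting path remains in the residual graph.

24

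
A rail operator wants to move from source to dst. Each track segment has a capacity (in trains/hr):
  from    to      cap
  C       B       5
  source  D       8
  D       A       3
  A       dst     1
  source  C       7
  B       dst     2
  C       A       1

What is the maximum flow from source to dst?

3

Augment source->D->A->dst: bottleneck 1. Total 1.
Augment source->C->B->dst: bottleneck 2. Total 3.
No augmenting path remains in the residual graph.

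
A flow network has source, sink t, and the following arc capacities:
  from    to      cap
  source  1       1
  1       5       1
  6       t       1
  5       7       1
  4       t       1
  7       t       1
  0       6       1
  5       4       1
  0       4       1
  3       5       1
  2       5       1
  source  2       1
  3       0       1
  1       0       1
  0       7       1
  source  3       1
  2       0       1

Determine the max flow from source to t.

Augment source→3→5→4→t: bottleneck 1. Total 1.
Augment source→1→5→7→t: bottleneck 1. Total 2.
Augment source→2→0→6→t: bottleneck 1. Total 3.
No augmenting path remains in the residual graph.

3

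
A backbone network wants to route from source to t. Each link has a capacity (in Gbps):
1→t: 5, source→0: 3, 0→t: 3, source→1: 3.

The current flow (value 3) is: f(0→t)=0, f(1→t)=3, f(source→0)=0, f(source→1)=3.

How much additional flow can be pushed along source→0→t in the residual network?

3

Residual capacities along the path: source→0: 3, 0→t: 3.
Minimum is 3.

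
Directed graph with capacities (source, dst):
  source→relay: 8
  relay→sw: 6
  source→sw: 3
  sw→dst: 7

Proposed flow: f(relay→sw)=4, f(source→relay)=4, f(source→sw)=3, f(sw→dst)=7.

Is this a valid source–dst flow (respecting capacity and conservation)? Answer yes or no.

Yes

Every edge has 0 ≤ f(e) ≤ cap(e).
At each intermediate node, inflow equals outflow.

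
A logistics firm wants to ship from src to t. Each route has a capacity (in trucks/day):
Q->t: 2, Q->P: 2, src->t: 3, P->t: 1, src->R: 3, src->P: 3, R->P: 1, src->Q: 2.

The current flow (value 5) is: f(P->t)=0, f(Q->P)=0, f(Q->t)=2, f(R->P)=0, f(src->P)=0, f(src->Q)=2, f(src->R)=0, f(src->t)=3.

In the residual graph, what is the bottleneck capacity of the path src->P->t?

1

Residual capacities along the path: src->P: 3, P->t: 1.
Minimum is 1.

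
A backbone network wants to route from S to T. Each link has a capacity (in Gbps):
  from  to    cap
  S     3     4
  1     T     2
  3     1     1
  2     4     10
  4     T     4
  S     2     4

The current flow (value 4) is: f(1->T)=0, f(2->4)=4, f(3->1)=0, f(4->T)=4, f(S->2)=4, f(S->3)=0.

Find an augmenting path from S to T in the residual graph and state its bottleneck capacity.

S->3->1->T, bottleneck 1

Residual along S->3->1->T: S->3: 4, 3->1: 1, 1->T: 2.
Bottleneck = min = 1.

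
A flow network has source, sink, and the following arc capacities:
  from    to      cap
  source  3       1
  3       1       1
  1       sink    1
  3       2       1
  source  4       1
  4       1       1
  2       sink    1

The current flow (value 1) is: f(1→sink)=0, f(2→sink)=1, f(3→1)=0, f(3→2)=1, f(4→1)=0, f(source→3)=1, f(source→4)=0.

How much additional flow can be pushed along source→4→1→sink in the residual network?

Residual capacities along the path: source→4: 1, 4→1: 1, 1→sink: 1.
Minimum is 1.

1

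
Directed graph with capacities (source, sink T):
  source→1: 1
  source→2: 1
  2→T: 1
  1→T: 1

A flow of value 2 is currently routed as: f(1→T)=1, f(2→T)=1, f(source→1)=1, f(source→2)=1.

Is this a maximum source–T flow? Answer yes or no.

Residual reachable from source: {source}; T is not reachable.
Saturated cut: source→1, source→2 with total capacity 2 = current flow value. Flow is maximum.

Yes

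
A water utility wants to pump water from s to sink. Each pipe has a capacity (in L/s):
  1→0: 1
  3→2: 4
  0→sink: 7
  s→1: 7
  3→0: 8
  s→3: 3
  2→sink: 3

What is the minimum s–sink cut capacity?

4

Max flow = 4 (via 2 augmenting paths).
In the residual at optimum, the set reachable from s is {1, s}.
Cut edges: s→3 (cap 3), 1→0 (cap 1). Sum = 4.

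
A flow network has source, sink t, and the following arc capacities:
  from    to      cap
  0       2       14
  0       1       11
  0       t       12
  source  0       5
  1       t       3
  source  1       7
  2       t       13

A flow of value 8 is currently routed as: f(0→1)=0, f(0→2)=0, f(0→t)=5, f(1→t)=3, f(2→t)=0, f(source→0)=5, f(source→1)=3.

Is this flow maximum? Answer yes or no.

Yes

Residual reachable from source: {1, source}; t is not reachable.
Saturated cut: source→0, 1→t with total capacity 8 = current flow value. Flow is maximum.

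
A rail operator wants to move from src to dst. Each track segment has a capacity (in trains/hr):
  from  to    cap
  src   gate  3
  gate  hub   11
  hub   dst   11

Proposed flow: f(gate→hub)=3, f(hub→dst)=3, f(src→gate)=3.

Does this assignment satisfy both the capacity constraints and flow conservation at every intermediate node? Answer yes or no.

Yes

Every edge has 0 ≤ f(e) ≤ cap(e).
At each intermediate node, inflow equals outflow.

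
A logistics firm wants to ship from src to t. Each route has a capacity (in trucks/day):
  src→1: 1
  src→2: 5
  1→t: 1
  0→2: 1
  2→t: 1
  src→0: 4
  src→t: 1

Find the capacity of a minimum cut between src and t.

3

Max flow = 3 (via 3 augmenting paths).
In the residual at optimum, the set reachable from src is {0, 2, src}.
Cut edges: src→1 (cap 1), src→t (cap 1), 2→t (cap 1). Sum = 3.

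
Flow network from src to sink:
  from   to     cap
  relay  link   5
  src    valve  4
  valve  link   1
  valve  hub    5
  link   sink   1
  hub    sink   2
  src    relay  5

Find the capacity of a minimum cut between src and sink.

3

Max flow = 3 (via 2 augmenting paths).
In the residual at optimum, the set reachable from src is {hub, link, relay, src, valve}.
Cut edges: link->sink (cap 1), hub->sink (cap 2). Sum = 3.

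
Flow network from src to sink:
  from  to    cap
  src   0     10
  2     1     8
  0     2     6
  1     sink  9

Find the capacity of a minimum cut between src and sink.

6

Max flow = 6 (via 1 augmenting path).
In the residual at optimum, the set reachable from src is {0, src}.
Cut edges: 0→2 (cap 6). Sum = 6.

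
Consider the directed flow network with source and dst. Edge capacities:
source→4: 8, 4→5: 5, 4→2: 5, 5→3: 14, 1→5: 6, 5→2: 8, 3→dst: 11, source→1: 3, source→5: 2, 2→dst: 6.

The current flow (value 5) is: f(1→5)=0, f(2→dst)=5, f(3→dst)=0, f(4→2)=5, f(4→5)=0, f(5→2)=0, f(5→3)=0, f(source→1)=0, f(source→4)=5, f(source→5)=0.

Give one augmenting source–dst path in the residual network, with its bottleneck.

Residual along source→5→3→dst: source→5: 2, 5→3: 14, 3→dst: 11.
Bottleneck = min = 2.

source→5→3→dst, bottleneck 2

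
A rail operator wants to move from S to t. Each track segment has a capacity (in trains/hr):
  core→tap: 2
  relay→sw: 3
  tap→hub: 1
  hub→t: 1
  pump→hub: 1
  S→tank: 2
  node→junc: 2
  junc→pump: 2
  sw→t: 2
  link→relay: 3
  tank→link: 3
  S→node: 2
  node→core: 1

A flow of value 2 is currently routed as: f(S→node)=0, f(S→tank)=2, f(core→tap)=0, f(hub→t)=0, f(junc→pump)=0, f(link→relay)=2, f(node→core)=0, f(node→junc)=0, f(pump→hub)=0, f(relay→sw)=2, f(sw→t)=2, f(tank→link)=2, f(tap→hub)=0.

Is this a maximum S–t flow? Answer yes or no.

Residual path S→node→junc→pump→hub→t has bottleneck 1 > 0.
Pushing 1 along it raises the flow to 3, so the given flow is not maximum.

No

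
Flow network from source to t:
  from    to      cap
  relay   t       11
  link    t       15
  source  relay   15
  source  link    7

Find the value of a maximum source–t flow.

18

Augment source→relay→t: bottleneck 11. Total 11.
Augment source→link→t: bottleneck 7. Total 18.
No augmenting path remains in the residual graph.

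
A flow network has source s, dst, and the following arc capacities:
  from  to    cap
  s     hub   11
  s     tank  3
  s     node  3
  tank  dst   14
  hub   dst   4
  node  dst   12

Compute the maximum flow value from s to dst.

Augment s->tank->dst: bottleneck 3. Total 3.
Augment s->node->dst: bottleneck 3. Total 6.
Augment s->hub->dst: bottleneck 4. Total 10.
No augmenting path remains in the residual graph.

10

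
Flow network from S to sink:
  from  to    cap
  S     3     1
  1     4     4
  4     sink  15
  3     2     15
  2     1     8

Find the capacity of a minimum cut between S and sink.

Max flow = 1 (via 1 augmenting path).
In the residual at optimum, the set reachable from S is {S}.
Cut edges: S->3 (cap 1). Sum = 1.

1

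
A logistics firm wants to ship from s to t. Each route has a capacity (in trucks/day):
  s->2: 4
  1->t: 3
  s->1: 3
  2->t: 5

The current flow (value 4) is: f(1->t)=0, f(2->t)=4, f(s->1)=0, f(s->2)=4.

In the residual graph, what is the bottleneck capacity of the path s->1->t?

Residual capacities along the path: s->1: 3, 1->t: 3.
Minimum is 3.

3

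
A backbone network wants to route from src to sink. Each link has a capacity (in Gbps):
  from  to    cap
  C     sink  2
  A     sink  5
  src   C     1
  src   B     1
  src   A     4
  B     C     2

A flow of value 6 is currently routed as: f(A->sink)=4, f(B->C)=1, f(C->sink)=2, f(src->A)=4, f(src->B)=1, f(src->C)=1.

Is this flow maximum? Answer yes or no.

Yes

Residual reachable from src: {src}; sink is not reachable.
Saturated cut: src->B, src->A, src->C with total capacity 6 = current flow value. Flow is maximum.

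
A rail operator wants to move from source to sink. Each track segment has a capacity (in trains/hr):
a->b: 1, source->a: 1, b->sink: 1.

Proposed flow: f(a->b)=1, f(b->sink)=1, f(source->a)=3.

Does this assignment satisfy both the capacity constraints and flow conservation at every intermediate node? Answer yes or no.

Capacity violated on source->a: flow 3 > capacity 1.

No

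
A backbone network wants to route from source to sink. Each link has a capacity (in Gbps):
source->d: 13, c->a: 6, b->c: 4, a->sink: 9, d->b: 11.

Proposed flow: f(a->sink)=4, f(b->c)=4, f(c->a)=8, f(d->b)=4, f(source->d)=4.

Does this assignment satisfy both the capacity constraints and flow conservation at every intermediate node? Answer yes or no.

No

Capacity violated on c->a: flow 8 > capacity 6.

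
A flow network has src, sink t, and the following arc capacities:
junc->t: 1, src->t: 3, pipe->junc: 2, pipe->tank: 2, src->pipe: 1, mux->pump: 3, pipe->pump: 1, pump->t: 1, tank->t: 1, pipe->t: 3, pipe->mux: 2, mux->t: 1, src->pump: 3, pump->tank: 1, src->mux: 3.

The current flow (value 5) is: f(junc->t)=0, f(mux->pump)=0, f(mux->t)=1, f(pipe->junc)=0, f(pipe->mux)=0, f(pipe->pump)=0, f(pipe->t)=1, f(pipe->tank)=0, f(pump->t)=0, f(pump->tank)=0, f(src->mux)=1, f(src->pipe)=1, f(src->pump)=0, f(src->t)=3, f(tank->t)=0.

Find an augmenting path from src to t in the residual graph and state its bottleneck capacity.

Residual along src->pump->t: src->pump: 3, pump->t: 1.
Bottleneck = min = 1.

src->pump->t, bottleneck 1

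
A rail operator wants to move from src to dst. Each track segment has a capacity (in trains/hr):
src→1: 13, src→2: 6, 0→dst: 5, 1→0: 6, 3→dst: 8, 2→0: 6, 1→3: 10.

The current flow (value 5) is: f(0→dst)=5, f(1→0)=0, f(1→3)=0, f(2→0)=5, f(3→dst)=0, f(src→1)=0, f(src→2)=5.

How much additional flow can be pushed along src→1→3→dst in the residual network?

Residual capacities along the path: src→1: 13, 1→3: 10, 3→dst: 8.
Minimum is 8.

8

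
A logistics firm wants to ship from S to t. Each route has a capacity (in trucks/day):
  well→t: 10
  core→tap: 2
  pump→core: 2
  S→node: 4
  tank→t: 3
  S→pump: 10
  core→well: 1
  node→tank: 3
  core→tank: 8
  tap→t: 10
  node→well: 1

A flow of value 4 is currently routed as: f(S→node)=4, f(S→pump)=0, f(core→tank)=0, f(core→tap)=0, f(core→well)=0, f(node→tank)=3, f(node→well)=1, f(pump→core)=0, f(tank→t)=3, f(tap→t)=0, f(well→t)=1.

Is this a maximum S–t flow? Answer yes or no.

No

Residual path S→pump→core→tap→t has bottleneck 2 > 0.
Pushing 2 along it raises the flow to 6, so the given flow is not maximum.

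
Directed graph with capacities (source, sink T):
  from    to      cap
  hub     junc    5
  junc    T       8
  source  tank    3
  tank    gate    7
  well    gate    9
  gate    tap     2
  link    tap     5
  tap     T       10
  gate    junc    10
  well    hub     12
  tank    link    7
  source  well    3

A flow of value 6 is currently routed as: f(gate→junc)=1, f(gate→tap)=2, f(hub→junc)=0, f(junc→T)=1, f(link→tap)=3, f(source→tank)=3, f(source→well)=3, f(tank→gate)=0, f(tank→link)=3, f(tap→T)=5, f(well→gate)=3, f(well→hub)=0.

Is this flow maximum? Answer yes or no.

Yes

Residual reachable from source: {source}; T is not reachable.
Saturated cut: source→tank, source→well with total capacity 6 = current flow value. Flow is maximum.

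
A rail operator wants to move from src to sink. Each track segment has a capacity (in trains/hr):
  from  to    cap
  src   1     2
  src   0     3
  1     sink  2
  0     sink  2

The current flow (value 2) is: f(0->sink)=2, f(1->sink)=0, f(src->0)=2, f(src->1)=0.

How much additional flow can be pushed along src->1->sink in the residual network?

2

Residual capacities along the path: src->1: 2, 1->sink: 2.
Minimum is 2.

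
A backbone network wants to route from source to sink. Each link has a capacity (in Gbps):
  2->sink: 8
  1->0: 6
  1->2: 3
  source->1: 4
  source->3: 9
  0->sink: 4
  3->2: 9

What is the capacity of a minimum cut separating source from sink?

12

Max flow = 12 (via 2 augmenting paths).
In the residual at optimum, the set reachable from source is {2, 3, source}.
Cut edges: source->1 (cap 4), 2->sink (cap 8). Sum = 12.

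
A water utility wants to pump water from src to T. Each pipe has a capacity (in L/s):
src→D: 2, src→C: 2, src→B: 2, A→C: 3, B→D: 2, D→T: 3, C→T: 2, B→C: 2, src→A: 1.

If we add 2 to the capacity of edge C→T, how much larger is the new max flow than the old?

Original max flow = 5.
After raising cap(C→T), augmenting paths through that edge carry 2 more units.
New max flow = 7. Increase = 2.

2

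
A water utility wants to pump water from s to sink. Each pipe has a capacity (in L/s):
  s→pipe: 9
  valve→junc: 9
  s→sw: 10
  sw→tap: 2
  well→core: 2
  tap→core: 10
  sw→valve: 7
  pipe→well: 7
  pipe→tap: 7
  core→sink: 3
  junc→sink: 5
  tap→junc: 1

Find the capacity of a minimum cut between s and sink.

8

Max flow = 8 (via 4 augmenting paths).
In the residual at optimum, the set reachable from s is {core, junc, pipe, s, sw, tap, valve, well}.
Cut edges: core→sink (cap 3), junc→sink (cap 5). Sum = 8.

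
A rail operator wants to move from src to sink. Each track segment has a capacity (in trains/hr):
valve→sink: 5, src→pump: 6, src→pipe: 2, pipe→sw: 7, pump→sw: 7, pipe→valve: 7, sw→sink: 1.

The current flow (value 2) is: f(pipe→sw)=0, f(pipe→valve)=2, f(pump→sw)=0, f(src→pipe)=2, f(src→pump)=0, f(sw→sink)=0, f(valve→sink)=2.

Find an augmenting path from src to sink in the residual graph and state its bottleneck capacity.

Residual along src→pump→sw→sink: src→pump: 6, pump→sw: 7, sw→sink: 1.
Bottleneck = min = 1.

src→pump→sw→sink, bottleneck 1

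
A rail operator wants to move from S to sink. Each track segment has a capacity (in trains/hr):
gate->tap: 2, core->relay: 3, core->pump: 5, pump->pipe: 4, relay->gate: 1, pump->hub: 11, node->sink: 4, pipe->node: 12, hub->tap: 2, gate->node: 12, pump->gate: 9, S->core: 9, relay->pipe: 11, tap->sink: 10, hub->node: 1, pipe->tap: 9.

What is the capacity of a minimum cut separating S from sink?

Max flow = 8 (via 3 augmenting paths).
In the residual at optimum, the set reachable from S is {S, core}.
Cut edges: core->pump (cap 5), core->relay (cap 3). Sum = 8.

8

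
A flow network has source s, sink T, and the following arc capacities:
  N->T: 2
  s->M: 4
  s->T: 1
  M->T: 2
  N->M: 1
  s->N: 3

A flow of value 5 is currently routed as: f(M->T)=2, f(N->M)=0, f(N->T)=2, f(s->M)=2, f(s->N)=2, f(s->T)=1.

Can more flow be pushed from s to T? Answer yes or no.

Residual reachable from s: {M, N, s}; T is not reachable.
Saturated cut: s->T, N->T, M->T with total capacity 5 = current flow value. Flow is maximum.

No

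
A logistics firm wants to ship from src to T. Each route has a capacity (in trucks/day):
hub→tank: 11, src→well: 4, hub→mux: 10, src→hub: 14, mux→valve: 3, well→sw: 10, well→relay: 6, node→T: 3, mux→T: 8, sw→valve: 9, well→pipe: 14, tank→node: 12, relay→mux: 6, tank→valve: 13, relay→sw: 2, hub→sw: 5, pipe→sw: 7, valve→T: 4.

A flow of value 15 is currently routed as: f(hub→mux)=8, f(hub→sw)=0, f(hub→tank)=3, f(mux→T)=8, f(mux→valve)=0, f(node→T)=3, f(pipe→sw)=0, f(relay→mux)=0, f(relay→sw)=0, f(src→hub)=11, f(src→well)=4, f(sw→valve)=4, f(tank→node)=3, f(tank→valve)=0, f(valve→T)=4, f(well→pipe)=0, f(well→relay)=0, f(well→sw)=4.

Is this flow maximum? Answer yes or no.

Yes

Residual reachable from src: {hub, mux, node, pipe, relay, src, sw, tank, valve, well}; T is not reachable.
Saturated cut: mux→T, node→T, valve→T with total capacity 15 = current flow value. Flow is maximum.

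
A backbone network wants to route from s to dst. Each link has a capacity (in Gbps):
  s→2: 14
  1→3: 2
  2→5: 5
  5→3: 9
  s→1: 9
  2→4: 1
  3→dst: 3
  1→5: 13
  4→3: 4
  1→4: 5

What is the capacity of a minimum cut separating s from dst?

3

Max flow = 3 (via 2 augmenting paths).
In the residual at optimum, the set reachable from s is {1, 2, 3, 4, 5, s}.
Cut edges: 3→dst (cap 3). Sum = 3.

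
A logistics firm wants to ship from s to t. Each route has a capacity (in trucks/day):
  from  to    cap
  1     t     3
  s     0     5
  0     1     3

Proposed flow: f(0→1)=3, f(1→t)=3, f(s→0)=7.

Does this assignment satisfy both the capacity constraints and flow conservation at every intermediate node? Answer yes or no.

Capacity violated on s→0: flow 7 > capacity 5.

No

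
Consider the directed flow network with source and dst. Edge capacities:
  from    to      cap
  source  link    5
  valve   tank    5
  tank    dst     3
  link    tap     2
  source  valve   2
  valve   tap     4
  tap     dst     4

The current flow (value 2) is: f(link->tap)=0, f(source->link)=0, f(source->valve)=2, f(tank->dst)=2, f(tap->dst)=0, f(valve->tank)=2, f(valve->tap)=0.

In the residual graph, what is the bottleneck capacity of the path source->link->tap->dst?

2

Residual capacities along the path: source->link: 5, link->tap: 2, tap->dst: 4.
Minimum is 2.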